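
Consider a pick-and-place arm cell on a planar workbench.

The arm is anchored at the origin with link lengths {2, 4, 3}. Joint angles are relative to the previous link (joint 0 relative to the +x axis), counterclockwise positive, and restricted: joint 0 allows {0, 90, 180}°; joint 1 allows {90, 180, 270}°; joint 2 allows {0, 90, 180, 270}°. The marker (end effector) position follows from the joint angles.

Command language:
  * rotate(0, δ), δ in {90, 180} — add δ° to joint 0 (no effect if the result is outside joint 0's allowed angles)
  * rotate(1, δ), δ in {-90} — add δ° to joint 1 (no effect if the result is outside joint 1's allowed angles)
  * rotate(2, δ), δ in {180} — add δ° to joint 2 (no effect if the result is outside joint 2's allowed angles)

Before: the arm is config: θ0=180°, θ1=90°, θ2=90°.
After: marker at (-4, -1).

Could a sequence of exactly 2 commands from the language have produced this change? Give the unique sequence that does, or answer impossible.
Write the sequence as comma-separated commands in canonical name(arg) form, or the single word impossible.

rotate(0, 180), rotate(0, 90)

key: running rotate(0, 90) before rotate(0, 180) would end elsewhere — order is forced
from: config: θ0=180°, θ1=90°, θ2=90°
1. rotate(0, 180) → config: θ0=0°, θ1=90°, θ2=90°
2. rotate(0, 90) → config: θ0=90°, θ1=90°, θ2=90°
no other 2-command option fits: unique.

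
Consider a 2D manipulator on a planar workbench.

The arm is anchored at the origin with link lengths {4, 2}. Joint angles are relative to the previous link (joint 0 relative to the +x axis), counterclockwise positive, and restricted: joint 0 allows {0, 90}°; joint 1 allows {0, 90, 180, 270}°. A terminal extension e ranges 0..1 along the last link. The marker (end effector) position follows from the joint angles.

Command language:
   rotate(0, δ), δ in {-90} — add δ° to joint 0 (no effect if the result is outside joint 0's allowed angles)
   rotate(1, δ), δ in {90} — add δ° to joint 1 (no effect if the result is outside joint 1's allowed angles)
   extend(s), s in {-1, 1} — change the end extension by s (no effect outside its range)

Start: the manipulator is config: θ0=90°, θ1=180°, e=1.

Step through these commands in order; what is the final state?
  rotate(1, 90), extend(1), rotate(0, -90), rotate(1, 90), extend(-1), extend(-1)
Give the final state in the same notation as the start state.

config: θ0=0°, θ1=0°, e=0

from: config: θ0=90°, θ1=180°, e=1
[1] after rotate(1, 90): config: θ0=90°, θ1=270°, e=1
[2] after extend(1): config: θ0=90°, θ1=270°, e=1
[3] after rotate(0, -90): config: θ0=0°, θ1=270°, e=1
[4] after rotate(1, 90): config: θ0=0°, θ1=0°, e=1
[5] after extend(-1): config: θ0=0°, θ1=0°, e=0
[6] after extend(-1): config: θ0=0°, θ1=0°, e=0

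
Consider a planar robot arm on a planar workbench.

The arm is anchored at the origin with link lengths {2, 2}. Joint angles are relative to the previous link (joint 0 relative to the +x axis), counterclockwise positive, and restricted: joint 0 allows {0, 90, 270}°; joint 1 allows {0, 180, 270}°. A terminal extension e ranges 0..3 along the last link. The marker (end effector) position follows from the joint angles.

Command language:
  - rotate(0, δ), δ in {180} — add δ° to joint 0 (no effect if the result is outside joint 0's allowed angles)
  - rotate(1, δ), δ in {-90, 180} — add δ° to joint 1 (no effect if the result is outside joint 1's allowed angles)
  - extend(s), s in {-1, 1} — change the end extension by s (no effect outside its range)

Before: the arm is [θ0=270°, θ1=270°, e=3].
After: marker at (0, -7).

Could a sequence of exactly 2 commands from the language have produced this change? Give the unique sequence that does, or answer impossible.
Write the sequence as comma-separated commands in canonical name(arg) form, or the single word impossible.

key: order matters: swapping rotate(1, -90) and rotate(1, 180) lands elsewhere
from: [θ0=270°, θ1=270°, e=3]
1. rotate(1, -90) → [θ0=270°, θ1=180°, e=3]
2. rotate(1, 180) → [θ0=270°, θ1=0°, e=3]
uniquely the one of 25 2-step routes that fits.

rotate(1, -90), rotate(1, 180)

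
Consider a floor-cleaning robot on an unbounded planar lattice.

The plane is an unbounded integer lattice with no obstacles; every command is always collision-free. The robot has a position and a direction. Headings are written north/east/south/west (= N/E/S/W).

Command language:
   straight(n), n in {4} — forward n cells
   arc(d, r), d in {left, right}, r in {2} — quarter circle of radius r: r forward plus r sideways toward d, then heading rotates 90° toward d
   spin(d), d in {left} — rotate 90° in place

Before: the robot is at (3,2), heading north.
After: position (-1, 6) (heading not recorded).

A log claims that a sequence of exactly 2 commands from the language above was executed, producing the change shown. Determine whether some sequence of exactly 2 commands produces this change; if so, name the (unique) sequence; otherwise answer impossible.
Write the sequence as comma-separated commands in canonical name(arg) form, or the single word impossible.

arc(left, 2), arc(right, 2)

key: running arc(right, 2) before arc(left, 2) would end elsewhere — order is forced
start: at (3,2), heading north
step 1 (arc(left, 2)): at (1,4), heading west
step 2 (arc(right, 2)): at (-1,6), heading north
all 16 alternatives checked — unique.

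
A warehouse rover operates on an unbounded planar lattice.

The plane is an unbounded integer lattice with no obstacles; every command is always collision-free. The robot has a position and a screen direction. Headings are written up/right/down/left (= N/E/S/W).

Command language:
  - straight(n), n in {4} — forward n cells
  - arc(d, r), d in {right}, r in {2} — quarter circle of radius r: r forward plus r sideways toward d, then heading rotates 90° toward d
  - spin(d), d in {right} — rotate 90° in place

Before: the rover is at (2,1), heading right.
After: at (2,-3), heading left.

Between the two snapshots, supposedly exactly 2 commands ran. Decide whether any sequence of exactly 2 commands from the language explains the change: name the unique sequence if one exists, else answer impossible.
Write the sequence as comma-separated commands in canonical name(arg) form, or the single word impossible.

arc(right, 2), arc(right, 2)

key: position moved to (2,-3) AND the heading swung to W — translation plus rotation needed
from: at (2,1), heading right
t=1 arc(right, 2) ⇒ at (4,-1), heading down
t=2 arc(right, 2) ⇒ at (2,-3), heading left
no rival 2-sequence matches.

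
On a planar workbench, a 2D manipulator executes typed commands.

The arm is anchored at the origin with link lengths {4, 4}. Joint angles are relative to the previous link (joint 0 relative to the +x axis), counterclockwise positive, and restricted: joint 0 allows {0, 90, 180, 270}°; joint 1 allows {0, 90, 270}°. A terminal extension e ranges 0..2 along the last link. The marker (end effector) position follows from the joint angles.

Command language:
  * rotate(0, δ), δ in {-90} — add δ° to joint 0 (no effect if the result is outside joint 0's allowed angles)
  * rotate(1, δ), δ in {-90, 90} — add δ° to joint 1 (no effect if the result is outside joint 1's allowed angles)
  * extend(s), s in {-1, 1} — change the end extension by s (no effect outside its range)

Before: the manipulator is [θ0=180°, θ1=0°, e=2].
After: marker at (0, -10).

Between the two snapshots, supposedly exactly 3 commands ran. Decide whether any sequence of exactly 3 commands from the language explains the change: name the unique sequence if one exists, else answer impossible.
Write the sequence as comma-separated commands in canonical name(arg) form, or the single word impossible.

rotate(0, -90), rotate(0, -90), rotate(0, -90)

t0: [θ0=180°, θ1=0°, e=2]
t=1 rotate(0, -90) ⇒ [θ0=90°, θ1=0°, e=2]
t=2 rotate(0, -90) ⇒ [θ0=0°, θ1=0°, e=2]
t=3 rotate(0, -90) ⇒ [θ0=270°, θ1=0°, e=2]
no other 3-command option fits: unique.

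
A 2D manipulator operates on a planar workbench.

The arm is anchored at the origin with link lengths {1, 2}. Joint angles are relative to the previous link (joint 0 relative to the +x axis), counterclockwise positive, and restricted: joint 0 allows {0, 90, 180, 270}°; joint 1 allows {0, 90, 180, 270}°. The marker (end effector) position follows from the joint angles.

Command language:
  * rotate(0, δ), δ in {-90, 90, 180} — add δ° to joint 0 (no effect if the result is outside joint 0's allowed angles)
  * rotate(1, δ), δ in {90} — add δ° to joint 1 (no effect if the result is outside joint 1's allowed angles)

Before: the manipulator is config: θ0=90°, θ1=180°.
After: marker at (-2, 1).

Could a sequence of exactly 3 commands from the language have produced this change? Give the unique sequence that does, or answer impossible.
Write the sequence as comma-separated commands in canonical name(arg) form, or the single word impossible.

initial: config: θ0=90°, θ1=180°
1. rotate(1, 90) → config: θ0=90°, θ1=270°
2. rotate(1, 90) → config: θ0=90°, θ1=0°
3. rotate(1, 90) → config: θ0=90°, θ1=90°
no other 3-command option fits: unique.

rotate(1, 90), rotate(1, 90), rotate(1, 90)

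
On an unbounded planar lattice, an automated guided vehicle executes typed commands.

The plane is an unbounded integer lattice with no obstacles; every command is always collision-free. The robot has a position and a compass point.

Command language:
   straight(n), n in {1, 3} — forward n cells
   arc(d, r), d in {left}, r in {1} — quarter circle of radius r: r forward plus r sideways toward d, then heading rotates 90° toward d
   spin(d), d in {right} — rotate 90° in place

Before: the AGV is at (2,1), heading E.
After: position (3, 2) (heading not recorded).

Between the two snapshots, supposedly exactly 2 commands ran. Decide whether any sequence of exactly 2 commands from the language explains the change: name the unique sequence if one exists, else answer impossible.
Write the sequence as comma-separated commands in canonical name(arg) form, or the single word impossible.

key: running spin(right) before arc(left, 1) would end elsewhere — order is forced
from: at (2,1), heading E
[1] after arc(left, 1): at (3,2), heading N
[2] after spin(right): at (3,2), heading E
all 16 alternatives checked — unique.

arc(left, 1), spin(right)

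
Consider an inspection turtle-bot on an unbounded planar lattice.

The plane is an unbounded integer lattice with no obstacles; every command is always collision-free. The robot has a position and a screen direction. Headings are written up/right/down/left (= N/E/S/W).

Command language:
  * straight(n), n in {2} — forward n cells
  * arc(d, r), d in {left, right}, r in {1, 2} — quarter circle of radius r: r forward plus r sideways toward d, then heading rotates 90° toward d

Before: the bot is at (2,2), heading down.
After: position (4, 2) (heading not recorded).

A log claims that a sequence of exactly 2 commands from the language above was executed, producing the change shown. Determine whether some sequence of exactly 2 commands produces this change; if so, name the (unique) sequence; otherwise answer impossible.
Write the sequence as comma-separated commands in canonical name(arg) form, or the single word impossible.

t0: at (2,2), heading down
[1] after arc(left, 1): at (3,1), heading right
[2] after arc(left, 1): at (4,2), heading up
uniquely the one of 25 2-step routes that fits.

arc(left, 1), arc(left, 1)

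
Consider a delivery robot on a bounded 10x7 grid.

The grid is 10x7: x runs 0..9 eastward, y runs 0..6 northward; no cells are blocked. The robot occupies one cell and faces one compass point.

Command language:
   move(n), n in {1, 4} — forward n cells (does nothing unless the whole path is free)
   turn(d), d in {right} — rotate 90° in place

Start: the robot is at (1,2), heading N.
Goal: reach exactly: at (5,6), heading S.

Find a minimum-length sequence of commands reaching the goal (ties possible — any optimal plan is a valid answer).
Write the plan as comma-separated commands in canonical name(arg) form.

move(4), turn(right), move(4), turn(right)

start: at (1,2), heading N
1. move(4) → at (1,6), heading N
2. turn(right) → at (1,6), heading E
3. move(4) → at (5,6), heading E
4. turn(right) → at (5,6), heading S
minimal: 4 command(s), checked below 4.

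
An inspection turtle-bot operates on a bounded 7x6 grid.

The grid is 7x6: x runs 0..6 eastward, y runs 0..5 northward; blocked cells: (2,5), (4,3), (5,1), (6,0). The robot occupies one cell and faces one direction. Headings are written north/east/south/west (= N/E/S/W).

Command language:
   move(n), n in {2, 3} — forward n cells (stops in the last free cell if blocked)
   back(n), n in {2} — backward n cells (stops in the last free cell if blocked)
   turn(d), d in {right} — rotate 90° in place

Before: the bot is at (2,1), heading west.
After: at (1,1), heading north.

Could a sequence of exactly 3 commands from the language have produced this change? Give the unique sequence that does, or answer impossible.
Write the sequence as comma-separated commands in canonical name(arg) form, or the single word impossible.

key: order matters: swapping back(2) and turn(right) lands elsewhere
initial: at (2,1), heading west
1. back(2) → at (4,1), heading west
2. move(3) → at (1,1), heading west
3. turn(right) → at (1,1), heading north
no rival 3-sequence matches.

back(2), move(3), turn(right)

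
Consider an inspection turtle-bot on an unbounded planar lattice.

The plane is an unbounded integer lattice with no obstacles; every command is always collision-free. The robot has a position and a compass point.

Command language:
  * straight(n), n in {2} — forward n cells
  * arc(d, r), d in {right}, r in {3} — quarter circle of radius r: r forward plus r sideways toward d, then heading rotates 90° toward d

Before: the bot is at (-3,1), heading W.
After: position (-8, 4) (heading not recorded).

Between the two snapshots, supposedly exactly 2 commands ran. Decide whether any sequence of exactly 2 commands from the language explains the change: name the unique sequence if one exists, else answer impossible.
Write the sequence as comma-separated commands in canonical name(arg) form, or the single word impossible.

key: order matters: swapping straight(2) and arc(right, 3) lands elsewhere
t0: at (-3,1), heading W
t=1 straight(2) ⇒ at (-5,1), heading W
t=2 arc(right, 3) ⇒ at (-8,4), heading N
no rival 2-sequence matches.

straight(2), arc(right, 3)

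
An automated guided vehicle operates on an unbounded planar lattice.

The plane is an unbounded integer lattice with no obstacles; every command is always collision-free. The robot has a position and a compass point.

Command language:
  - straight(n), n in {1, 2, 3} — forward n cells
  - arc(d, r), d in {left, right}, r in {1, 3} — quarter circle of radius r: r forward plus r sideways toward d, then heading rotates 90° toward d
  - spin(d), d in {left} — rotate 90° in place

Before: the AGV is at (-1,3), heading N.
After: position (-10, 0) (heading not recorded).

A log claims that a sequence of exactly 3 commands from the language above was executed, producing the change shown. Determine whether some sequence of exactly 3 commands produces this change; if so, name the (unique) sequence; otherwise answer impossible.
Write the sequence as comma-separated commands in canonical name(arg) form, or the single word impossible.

key: running arc(right, 3) before arc(left, 3) would end elsewhere — order is forced
t0: at (-1,3), heading N
t=1 arc(left, 3) ⇒ at (-4,6), heading W
t=2 arc(left, 3) ⇒ at (-7,3), heading S
t=3 arc(right, 3) ⇒ at (-10,0), heading W
uniquely the one of 512 3-step routes that fits.

arc(left, 3), arc(left, 3), arc(right, 3)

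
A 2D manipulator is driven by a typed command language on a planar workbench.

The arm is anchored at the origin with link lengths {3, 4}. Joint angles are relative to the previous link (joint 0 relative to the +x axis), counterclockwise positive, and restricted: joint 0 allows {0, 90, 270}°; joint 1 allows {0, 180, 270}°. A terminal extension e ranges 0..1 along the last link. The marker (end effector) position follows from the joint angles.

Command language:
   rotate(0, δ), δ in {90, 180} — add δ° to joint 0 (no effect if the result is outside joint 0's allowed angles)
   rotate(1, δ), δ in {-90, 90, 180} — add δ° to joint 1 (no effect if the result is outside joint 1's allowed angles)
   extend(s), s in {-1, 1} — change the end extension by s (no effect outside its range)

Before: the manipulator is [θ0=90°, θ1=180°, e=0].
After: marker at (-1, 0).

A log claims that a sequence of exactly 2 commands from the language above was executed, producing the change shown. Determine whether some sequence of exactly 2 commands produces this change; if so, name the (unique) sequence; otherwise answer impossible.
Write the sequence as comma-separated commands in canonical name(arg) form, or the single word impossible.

rotate(0, 180), rotate(0, 90)

key: order matters: swapping rotate(0, 180) and rotate(0, 90) lands elsewhere
from: [θ0=90°, θ1=180°, e=0]
t=1 rotate(0, 180) ⇒ [θ0=270°, θ1=180°, e=0]
t=2 rotate(0, 90) ⇒ [θ0=0°, θ1=180°, e=0]
uniquely the one of 49 2-step routes that fits.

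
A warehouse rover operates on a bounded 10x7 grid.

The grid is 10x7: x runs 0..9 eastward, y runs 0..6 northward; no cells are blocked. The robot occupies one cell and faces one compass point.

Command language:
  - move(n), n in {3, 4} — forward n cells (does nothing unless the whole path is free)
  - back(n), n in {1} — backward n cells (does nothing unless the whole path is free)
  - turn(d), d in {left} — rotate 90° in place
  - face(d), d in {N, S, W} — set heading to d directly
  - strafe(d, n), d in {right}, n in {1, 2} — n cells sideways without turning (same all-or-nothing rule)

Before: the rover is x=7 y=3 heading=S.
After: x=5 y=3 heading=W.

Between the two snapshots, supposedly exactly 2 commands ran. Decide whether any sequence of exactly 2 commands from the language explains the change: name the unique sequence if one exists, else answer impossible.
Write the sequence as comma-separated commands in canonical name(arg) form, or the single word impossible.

key: running face(W) before strafe(right, 2) would end elsewhere — order is forced
start: x=7 y=3 heading=S
[1] after strafe(right, 2): x=5 y=3 heading=S
[2] after face(W): x=5 y=3 heading=W
uniquely the one of 81 2-step routes that fits.

strafe(right, 2), face(W)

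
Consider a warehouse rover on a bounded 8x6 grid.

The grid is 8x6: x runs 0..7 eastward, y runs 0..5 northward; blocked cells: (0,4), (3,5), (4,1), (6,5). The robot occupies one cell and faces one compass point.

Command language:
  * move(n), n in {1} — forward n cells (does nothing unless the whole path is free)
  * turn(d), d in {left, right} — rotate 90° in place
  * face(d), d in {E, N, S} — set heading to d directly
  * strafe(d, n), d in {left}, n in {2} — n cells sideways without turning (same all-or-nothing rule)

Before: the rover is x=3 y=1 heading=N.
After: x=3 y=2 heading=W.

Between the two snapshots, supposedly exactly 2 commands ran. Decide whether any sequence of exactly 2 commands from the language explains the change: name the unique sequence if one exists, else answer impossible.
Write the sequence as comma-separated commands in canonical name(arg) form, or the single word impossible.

key: order matters: swapping move(1) and turn(left) lands elsewhere
start: x=3 y=1 heading=N
1. move(1) → x=3 y=2 heading=N
2. turn(left) → x=3 y=2 heading=W
no other 2-command option fits: unique.

move(1), turn(left)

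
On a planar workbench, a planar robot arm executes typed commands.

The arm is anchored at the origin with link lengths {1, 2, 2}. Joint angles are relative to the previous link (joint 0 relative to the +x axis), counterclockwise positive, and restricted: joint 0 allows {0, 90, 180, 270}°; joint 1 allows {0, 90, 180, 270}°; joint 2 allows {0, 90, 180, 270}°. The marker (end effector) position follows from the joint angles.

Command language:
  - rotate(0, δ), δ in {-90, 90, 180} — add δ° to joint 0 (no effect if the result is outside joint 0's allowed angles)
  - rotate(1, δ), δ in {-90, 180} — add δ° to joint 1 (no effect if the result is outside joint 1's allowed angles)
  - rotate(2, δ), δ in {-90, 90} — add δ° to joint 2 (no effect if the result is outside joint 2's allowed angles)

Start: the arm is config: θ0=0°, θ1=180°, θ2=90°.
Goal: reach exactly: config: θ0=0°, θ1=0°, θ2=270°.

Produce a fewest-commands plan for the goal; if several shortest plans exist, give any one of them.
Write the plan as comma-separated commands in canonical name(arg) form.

t0: config: θ0=0°, θ1=180°, θ2=90°
[1] after rotate(2, -90): config: θ0=0°, θ1=180°, θ2=0°
[2] after rotate(2, -90): config: θ0=0°, θ1=180°, θ2=270°
[3] after rotate(1, 180): config: θ0=0°, θ1=0°, θ2=270°
no 2-step plan works, so 3 is optimal.

rotate(2, -90), rotate(2, -90), rotate(1, 180)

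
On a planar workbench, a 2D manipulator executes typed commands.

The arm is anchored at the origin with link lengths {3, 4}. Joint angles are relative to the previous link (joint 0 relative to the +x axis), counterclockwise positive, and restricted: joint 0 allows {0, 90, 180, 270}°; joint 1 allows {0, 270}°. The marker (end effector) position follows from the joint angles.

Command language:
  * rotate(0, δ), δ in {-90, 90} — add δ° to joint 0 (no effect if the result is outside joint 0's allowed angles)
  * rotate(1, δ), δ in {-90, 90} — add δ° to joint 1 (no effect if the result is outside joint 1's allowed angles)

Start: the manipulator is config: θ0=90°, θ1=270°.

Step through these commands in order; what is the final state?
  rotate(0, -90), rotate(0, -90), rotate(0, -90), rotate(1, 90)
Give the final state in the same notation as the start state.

config: θ0=180°, θ1=0°

from: config: θ0=90°, θ1=270°
[1] after rotate(0, -90): config: θ0=0°, θ1=270°
[2] after rotate(0, -90): config: θ0=270°, θ1=270°
[3] after rotate(0, -90): config: θ0=180°, θ1=270°
[4] after rotate(1, 90): config: θ0=180°, θ1=0°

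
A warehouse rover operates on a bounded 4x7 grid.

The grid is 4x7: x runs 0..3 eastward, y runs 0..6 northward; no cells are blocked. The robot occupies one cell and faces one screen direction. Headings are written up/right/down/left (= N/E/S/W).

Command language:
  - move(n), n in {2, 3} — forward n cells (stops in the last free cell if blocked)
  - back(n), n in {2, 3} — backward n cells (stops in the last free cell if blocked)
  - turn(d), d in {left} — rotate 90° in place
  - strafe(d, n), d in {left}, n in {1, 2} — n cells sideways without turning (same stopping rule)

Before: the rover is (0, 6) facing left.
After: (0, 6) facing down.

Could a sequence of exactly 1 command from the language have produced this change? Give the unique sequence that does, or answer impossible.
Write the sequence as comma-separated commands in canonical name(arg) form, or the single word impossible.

key: (0,6) unchanged — the single command moves nothing
initial: (0, 6) facing left
t=1 turn(left) ⇒ (0, 6) facing down
all 7 alternatives checked — unique.

turn(left)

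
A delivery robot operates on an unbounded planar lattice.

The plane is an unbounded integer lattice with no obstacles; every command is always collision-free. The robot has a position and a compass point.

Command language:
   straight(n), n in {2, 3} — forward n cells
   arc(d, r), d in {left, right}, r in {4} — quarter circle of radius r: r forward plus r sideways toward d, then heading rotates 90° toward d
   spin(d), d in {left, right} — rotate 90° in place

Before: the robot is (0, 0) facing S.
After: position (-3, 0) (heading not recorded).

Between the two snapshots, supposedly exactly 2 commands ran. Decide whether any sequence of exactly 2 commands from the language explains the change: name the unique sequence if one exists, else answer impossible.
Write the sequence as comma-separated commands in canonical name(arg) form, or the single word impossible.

key: running straight(3) before spin(right) would end elsewhere — order is forced
initial: (0, 0) facing S
[1] after spin(right): (0, 0) facing W
[2] after straight(3): (-3, 0) facing W
no other 2-command option fits: unique.

spin(right), straight(3)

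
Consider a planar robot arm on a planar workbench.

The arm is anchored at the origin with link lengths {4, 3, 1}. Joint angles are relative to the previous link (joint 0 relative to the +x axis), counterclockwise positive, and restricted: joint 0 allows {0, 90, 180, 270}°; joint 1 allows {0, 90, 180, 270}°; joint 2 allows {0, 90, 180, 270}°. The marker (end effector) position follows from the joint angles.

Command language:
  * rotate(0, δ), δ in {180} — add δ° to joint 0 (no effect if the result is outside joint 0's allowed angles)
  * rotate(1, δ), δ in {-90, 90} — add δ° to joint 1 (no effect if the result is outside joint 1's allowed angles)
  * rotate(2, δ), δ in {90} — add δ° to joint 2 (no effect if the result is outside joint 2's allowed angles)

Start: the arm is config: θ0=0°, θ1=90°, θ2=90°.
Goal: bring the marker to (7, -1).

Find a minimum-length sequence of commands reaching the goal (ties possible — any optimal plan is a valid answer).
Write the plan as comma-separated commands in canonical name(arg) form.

rotate(1, -90), rotate(2, 90), rotate(2, 90)

t0: config: θ0=0°, θ1=90°, θ2=90°
step 1 (rotate(1, -90)): config: θ0=0°, θ1=0°, θ2=90°
step 2 (rotate(2, 90)): config: θ0=0°, θ1=0°, θ2=180°
step 3 (rotate(2, 90)): config: θ0=0°, θ1=0°, θ2=270°
no 2-step plan works, so 3 is optimal.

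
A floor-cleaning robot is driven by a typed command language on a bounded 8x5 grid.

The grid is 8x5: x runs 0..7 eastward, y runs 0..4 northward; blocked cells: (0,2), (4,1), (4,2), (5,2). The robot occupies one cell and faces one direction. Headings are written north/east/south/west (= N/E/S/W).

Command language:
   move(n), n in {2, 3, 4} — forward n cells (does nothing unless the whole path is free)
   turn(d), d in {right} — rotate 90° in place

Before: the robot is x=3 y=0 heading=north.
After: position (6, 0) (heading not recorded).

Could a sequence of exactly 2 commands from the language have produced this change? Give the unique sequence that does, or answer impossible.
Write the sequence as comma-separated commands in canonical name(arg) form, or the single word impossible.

turn(right), move(3)

key: running move(3) before turn(right) would end elsewhere — order is forced
initial: x=3 y=0 heading=north
step 1 (turn(right)): x=3 y=0 heading=east
step 2 (move(3)): x=6 y=0 heading=east
all 16 alternatives checked — unique.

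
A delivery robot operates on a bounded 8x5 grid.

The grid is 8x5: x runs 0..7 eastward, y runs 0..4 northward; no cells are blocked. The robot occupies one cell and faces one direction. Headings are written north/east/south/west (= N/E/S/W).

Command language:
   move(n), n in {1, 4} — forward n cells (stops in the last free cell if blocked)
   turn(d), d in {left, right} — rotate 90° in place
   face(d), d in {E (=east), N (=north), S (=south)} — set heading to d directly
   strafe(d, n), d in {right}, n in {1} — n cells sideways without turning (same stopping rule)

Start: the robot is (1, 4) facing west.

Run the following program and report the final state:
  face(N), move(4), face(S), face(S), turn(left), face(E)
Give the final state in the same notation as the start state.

t0: (1, 4) facing west
[1] after face(N): (1, 4) facing north
[2] after move(4): (1, 4) facing north
[3] after face(S): (1, 4) facing south
[4] after face(S): (1, 4) facing south
[5] after turn(left): (1, 4) facing east
[6] after face(E): (1, 4) facing east

(1, 4) facing east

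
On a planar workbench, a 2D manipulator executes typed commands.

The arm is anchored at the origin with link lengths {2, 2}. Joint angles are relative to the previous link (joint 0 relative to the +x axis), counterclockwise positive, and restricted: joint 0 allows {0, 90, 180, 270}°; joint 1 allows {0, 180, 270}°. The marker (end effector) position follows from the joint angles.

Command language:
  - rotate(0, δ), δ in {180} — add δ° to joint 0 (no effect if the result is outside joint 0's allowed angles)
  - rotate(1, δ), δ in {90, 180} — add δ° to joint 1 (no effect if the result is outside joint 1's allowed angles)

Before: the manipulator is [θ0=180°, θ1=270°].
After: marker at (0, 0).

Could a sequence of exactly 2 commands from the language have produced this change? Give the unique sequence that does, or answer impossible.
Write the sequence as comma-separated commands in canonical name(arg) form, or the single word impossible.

rotate(1, 90), rotate(1, 180)

key: order matters: swapping rotate(1, 90) and rotate(1, 180) lands elsewhere
start: [θ0=180°, θ1=270°]
step 1 (rotate(1, 90)): [θ0=180°, θ1=0°]
step 2 (rotate(1, 180)): [θ0=180°, θ1=180°]
no other 2-command option fits: unique.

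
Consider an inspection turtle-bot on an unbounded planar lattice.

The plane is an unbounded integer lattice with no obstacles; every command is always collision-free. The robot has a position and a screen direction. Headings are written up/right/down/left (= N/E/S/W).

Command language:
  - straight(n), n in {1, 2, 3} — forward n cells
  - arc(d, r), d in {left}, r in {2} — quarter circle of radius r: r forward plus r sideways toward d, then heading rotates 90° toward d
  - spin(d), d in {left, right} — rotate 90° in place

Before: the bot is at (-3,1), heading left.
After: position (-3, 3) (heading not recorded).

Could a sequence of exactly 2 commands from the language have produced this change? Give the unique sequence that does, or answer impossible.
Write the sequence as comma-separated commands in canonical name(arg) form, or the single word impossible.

key: running straight(2) before spin(right) would end elsewhere — order is forced
begin: at (-3,1), heading left
t=1 spin(right) ⇒ at (-3,1), heading up
t=2 straight(2) ⇒ at (-3,3), heading up
no other 2-command option fits: unique.

spin(right), straight(2)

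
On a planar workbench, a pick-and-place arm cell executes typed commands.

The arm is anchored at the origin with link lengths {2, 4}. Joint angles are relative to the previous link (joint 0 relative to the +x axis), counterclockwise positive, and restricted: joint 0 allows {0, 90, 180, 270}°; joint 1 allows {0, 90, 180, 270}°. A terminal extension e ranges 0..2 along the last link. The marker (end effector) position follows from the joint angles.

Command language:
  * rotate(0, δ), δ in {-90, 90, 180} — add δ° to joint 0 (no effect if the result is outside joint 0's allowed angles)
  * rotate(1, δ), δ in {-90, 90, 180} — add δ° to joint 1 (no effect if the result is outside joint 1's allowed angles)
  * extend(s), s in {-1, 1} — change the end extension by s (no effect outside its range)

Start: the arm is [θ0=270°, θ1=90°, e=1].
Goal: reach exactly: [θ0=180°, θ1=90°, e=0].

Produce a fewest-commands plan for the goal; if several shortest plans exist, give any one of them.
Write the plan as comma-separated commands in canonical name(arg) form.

begin: [θ0=270°, θ1=90°, e=1]
1. extend(-1) → [θ0=270°, θ1=90°, e=0]
2. rotate(0, -90) → [θ0=180°, θ1=90°, e=0]
no 1-step plan works, so 2 is optimal.

extend(-1), rotate(0, -90)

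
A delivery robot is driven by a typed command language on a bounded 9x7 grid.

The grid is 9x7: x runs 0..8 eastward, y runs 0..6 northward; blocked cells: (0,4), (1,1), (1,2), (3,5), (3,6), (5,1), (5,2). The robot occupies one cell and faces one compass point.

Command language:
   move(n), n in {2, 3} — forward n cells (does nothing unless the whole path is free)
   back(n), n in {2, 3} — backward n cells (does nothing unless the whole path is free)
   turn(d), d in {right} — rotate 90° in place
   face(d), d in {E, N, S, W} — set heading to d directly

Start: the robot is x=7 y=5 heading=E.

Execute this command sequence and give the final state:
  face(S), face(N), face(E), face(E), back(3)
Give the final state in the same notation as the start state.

begin: x=7 y=5 heading=E
t=1 face(S) ⇒ x=7 y=5 heading=S
t=2 face(N) ⇒ x=7 y=5 heading=N
t=3 face(E) ⇒ x=7 y=5 heading=E
t=4 face(E) ⇒ x=7 y=5 heading=E
t=5 back(3) ⇒ x=4 y=5 heading=E

x=4 y=5 heading=E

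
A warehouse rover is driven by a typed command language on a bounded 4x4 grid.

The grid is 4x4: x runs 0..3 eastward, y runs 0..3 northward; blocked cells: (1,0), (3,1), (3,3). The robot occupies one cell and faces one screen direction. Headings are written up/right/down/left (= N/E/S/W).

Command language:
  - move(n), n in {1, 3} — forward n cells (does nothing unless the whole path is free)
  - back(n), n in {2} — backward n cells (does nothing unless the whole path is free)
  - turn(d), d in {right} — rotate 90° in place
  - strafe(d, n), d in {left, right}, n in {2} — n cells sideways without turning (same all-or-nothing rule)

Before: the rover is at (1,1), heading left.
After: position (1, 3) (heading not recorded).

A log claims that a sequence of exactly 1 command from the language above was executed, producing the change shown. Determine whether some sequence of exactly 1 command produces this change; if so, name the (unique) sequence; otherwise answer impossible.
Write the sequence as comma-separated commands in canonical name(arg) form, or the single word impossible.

strafe(right, 2)

from: at (1,1), heading left
step 1 (strafe(right, 2)): at (1,3), heading left
no other 1-command option fits: unique.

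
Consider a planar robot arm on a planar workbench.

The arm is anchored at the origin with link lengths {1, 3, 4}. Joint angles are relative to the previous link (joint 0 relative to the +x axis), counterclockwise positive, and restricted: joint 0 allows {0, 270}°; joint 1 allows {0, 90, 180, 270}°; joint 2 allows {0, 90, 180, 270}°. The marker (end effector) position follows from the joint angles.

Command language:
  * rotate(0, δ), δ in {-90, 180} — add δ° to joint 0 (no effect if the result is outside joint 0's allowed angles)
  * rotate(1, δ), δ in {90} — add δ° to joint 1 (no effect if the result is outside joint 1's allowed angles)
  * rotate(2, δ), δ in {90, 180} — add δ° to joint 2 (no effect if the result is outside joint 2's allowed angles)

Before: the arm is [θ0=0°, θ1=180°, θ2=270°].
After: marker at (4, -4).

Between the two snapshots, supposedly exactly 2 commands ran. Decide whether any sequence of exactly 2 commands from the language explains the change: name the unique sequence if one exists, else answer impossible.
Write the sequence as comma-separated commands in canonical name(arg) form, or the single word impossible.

rotate(1, 90), rotate(1, 90)

begin: [θ0=0°, θ1=180°, θ2=270°]
step 1 (rotate(1, 90)): [θ0=0°, θ1=270°, θ2=270°]
step 2 (rotate(1, 90)): [θ0=0°, θ1=0°, θ2=270°]
no other 2-command option fits: unique.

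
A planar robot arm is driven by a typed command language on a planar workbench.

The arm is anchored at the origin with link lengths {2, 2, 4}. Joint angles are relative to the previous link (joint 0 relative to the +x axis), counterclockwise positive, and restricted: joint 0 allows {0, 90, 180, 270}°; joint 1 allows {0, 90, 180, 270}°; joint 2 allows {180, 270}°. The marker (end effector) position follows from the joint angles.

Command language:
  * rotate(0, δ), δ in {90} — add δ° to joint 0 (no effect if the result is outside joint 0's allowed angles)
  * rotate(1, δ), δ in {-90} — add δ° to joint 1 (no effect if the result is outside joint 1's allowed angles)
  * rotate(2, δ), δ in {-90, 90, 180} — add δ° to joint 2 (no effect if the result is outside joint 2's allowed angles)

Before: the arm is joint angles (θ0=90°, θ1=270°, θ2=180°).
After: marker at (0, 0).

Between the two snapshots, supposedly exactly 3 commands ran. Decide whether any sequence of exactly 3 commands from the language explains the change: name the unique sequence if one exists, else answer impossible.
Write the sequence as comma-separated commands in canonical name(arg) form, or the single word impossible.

rotate(1, -90), rotate(1, -90), rotate(1, -90)

begin: joint angles (θ0=90°, θ1=270°, θ2=180°)
1. rotate(1, -90) → joint angles (θ0=90°, θ1=180°, θ2=180°)
2. rotate(1, -90) → joint angles (θ0=90°, θ1=90°, θ2=180°)
3. rotate(1, -90) → joint angles (θ0=90°, θ1=0°, θ2=180°)
no rival 3-sequence matches.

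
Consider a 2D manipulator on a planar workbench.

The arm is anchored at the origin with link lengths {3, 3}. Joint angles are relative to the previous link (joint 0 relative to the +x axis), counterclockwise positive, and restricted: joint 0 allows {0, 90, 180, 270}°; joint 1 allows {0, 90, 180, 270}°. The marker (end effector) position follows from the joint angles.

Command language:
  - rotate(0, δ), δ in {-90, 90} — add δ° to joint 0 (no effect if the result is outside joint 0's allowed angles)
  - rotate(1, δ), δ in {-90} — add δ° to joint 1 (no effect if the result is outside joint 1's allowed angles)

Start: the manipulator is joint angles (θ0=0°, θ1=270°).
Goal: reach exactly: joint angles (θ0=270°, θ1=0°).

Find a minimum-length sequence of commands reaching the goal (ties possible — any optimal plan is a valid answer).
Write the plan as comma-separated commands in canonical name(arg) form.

initial: joint angles (θ0=0°, θ1=270°)
[1] after rotate(1, -90): joint angles (θ0=0°, θ1=180°)
[2] after rotate(1, -90): joint angles (θ0=0°, θ1=90°)
[3] after rotate(1, -90): joint angles (θ0=0°, θ1=0°)
[4] after rotate(0, -90): joint angles (θ0=270°, θ1=0°)
no 3-step plan works, so 4 is optimal.

rotate(1, -90), rotate(1, -90), rotate(1, -90), rotate(0, -90)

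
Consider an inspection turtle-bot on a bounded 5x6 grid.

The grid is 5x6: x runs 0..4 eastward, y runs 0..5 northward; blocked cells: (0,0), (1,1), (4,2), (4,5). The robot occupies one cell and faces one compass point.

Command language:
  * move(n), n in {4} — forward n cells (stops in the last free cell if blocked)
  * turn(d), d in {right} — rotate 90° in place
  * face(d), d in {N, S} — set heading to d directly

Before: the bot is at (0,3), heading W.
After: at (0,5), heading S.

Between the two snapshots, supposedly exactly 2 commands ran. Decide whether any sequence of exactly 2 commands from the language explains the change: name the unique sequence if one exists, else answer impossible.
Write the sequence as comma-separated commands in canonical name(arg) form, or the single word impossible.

impossible

no 2-step route produces this change.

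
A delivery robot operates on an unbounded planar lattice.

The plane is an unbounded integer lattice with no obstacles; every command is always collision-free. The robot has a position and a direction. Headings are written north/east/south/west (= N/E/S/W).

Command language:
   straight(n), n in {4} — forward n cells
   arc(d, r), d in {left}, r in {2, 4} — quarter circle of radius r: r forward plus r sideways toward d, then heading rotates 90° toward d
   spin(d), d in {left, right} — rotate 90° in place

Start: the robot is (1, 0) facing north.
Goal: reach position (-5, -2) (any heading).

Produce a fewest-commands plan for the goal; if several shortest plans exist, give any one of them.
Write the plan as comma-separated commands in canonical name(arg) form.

initial: (1, 0) facing north
t=1 arc(left, 2) ⇒ (-1, 2) facing west
t=2 arc(left, 4) ⇒ (-5, -2) facing south
no 1-step plan works, so 2 is optimal.

arc(left, 2), arc(left, 4)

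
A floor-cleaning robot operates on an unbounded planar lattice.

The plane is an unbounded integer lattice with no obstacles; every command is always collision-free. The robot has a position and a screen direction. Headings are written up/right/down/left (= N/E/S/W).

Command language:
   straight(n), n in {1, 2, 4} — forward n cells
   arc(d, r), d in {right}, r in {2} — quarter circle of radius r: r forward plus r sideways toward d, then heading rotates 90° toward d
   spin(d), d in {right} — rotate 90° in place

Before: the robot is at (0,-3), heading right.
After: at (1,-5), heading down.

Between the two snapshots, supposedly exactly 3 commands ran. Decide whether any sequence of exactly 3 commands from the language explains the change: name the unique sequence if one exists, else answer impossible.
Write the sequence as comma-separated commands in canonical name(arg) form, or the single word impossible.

straight(1), spin(right), straight(2)

key: running straight(2) before straight(1) would end elsewhere — order is forced
initial: at (0,-3), heading right
1. straight(1) → at (1,-3), heading right
2. spin(right) → at (1,-3), heading down
3. straight(2) → at (1,-5), heading down
no other 3-command option fits: unique.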